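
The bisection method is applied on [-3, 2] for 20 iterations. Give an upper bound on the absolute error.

Bisection error bound: |error| ≤ (b-a)/2^n
|error| ≤ (2 - (-3))/2^20 = 5/2^20
|error| ≤ 0.0000047684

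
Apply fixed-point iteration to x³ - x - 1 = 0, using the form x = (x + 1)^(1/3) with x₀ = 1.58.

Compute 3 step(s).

Equation: x³ - x - 1 = 0
Fixed-point form: x = (x + 1)^(1/3)
x₀ = 1.58

x_1 = g(1.580000) = 1.371534
x_2 = g(1.371534) = 1.333551
x_3 = g(1.333551) = 1.326394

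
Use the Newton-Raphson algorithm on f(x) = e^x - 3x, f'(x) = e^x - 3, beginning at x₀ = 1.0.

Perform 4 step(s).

f(x) = e^x - 3x
f'(x) = e^x - 3
x₀ = 1.0

Newton-Raphson formula: x_{n+1} = x_n - f(x_n)/f'(x_n)

Iteration 1:
  f(1.000000) = -0.281718
  f'(1.000000) = -0.281718
  x_1 = 1.000000 - (-0.281718)/(-0.281718) = 0.000000
Iteration 2:
  f(0.000000) = 1.000000
  f'(0.000000) = -2.000000
  x_2 = 0.000000 - 1.000000/(-2.000000) = 0.500000
Iteration 3:
  f(0.500000) = 0.148721
  f'(0.500000) = -1.351279
  x_3 = 0.500000 - 0.148721/(-1.351279) = 0.610060
Iteration 4:
  f(0.610060) = 0.010362
  f'(0.610060) = -1.159459
  x_4 = 0.610060 - 0.010362/(-1.159459) = 0.618997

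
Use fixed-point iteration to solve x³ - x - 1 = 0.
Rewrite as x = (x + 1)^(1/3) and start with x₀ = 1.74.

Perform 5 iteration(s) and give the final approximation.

Equation: x³ - x - 1 = 0
Fixed-point form: x = (x + 1)^(1/3)
x₀ = 1.74

x_1 = g(1.740000) = 1.399319
x_2 = g(1.399319) = 1.338739
x_3 = g(1.338739) = 1.327376
x_4 = g(1.327376) = 1.325223
x_5 = g(1.325223) = 1.324814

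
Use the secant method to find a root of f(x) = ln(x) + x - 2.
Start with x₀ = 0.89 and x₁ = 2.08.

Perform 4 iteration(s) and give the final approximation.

f(x) = ln(x) + x - 2
x₀ = 0.89, x₁ = 2.08

Secant formula: x_{n+1} = x_n - f(x_n)(x_n - x_{n-1})/(f(x_n) - f(x_{n-1}))

Iteration 1:
  f(0.890000) = -1.226534
  f(2.080000) = 0.812368
  x_2 = 2.080000 - 0.812368×(2.080000 - 0.890000)/(0.812368 - (-1.226534))
       = 1.605863
Iteration 2:
  f(2.080000) = 0.812368
  f(1.605863) = 0.079525
  x_3 = 1.605863 - 0.079525×(1.605863 - 2.080000)/(0.079525 - 0.812368)
       = 1.554412
Iteration 3:
  f(1.605863) = 0.079525
  f(1.554412) = -0.004490
  x_4 = 1.554412 - (-0.004490)×(1.554412 - 1.605863)/(-0.004490 - 0.079525)
       = 1.557162
Iteration 4:
  f(1.554412) = -0.004490
  f(1.557162) = 0.000027
  x_5 = 1.557162 - 0.000027×(1.557162 - 1.554412)/(0.000027 - (-0.004490))
       = 1.557146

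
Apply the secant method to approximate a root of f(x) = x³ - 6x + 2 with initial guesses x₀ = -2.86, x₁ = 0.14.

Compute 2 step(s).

f(x) = x³ - 6x + 2
x₀ = -2.86, x₁ = 0.14

Secant formula: x_{n+1} = x_n - f(x_n)(x_n - x_{n-1})/(f(x_n) - f(x_{n-1}))

Iteration 1:
  f(-2.860000) = -4.233656
  f(0.140000) = 1.162744
  x_2 = 0.140000 - 1.162744×(0.140000 - (-2.860000))/(1.162744 - (-4.233656))
       = -0.506400
Iteration 2:
  f(0.140000) = 1.162744
  f(-0.506400) = 4.908537
  x_3 = -0.506400 - 4.908537×(-0.506400 - 0.140000)/(4.908537 - 1.162744)
       = 0.340651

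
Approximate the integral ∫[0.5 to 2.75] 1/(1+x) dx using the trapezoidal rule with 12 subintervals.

f(x) = 1/(1+x)
a = 0.5, b = 2.75, n = 12
h = (b - a)/n = 0.187500

Trapezoidal rule: (h/2)[f(x₀) + 2f(x₁) + 2f(x₂) + ... + f(xₙ)]

x_0 = 0.5000, f(x_0) = 0.666667, coefficient = 1
x_1 = 0.6875, f(x_1) = 0.592593, coefficient = 2
x_2 = 0.8750, f(x_2) = 0.533333, coefficient = 2
x_3 = 1.0625, f(x_3) = 0.484848, coefficient = 2
x_4 = 1.2500, f(x_4) = 0.444444, coefficient = 2
x_5 = 1.4375, f(x_5) = 0.410256, coefficient = 2
x_6 = 1.6250, f(x_6) = 0.380952, coefficient = 2
x_7 = 1.8125, f(x_7) = 0.355556, coefficient = 2
x_8 = 2.0000, f(x_8) = 0.333333, coefficient = 2
x_9 = 2.1875, f(x_9) = 0.313725, coefficient = 2
x_10 = 2.3750, f(x_10) = 0.296296, coefficient = 2
x_11 = 2.5625, f(x_11) = 0.280702, coefficient = 2
x_12 = 2.7500, f(x_12) = 0.266667, coefficient = 1

I ≈ (0.187500/2) × 9.785413 = 0.917383
Exact value: 0.916291
Error: 0.001092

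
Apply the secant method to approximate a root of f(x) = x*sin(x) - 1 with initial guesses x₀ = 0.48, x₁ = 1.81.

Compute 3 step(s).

f(x) = x*sin(x) - 1
x₀ = 0.48, x₁ = 1.81

Secant formula: x_{n+1} = x_n - f(x_n)(x_n - x_{n-1})/(f(x_n) - f(x_{n-1}))

Iteration 1:
  f(0.480000) = -0.778346
  f(1.810000) = 0.758464
  x_2 = 1.810000 - 0.758464×(1.810000 - 0.480000)/(0.758464 - (-0.778346))
       = 1.153603
Iteration 2:
  f(1.810000) = 0.758464
  f(1.153603) = 0.054659
  x_3 = 1.153603 - 0.054659×(1.153603 - 1.810000)/(0.054659 - 0.758464)
       = 1.102626
Iteration 3:
  f(1.153603) = 0.054659
  f(1.102626) = -0.016021
  x_4 = 1.102626 - (-0.016021)×(1.102626 - 1.153603)/(-0.016021 - 0.054659)
       = 1.114181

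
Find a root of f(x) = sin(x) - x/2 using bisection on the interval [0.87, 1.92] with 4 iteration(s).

f(x) = sin(x) - x/2
Initial interval: [0.87, 1.92]

Iteration 1:
  c_1 = (0.870000 + 1.920000)/2 = 1.395000
  f(c_1) = f(1.395000) = 0.287088
  f(a) × f(c) ≥ 0, new interval: [1.395000, 1.920000]
Iteration 2:
  c_2 = (1.395000 + 1.920000)/2 = 1.657500
  f(c_2) = f(1.657500) = 0.167494
  f(a) × f(c) ≥ 0, new interval: [1.657500, 1.920000]
Iteration 3:
  c_3 = (1.657500 + 1.920000)/2 = 1.788750
  f(c_3) = f(1.788750) = 0.081967
  f(a) × f(c) ≥ 0, new interval: [1.788750, 1.920000]
Iteration 4:
  c_4 = (1.788750 + 1.920000)/2 = 1.854375
  f(c_4) = f(1.854375) = 0.032873
  f(a) × f(c) ≥ 0, new interval: [1.854375, 1.920000]

After 4 iteration(s), the approximation is c_4 = 1.854375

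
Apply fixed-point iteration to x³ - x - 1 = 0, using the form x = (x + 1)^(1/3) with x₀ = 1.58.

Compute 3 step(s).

Equation: x³ - x - 1 = 0
Fixed-point form: x = (x + 1)^(1/3)
x₀ = 1.58

x_1 = g(1.580000) = 1.371534
x_2 = g(1.371534) = 1.333551
x_3 = g(1.333551) = 1.326394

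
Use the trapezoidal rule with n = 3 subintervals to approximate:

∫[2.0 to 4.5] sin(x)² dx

f(x) = sin(x)²
a = 2.0, b = 4.5, n = 3
h = (b - a)/n = 0.833333

Trapezoidal rule: (h/2)[f(x₀) + 2f(x₁) + 2f(x₂) + ... + f(xₙ)]

x_0 = 2.0000, f(x_0) = 0.826822, coefficient = 1
x_1 = 2.8333, f(x_1) = 0.092052, coefficient = 2
x_2 = 3.6667, f(x_2) = 0.251279, coefficient = 2
x_3 = 4.5000, f(x_3) = 0.955565, coefficient = 1

I ≈ (0.833333/2) × 2.469048 = 1.028770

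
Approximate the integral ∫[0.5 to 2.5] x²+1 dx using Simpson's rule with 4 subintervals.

f(x) = x²+1
a = 0.5, b = 2.5, n = 4
h = (b - a)/n = 0.500000

Simpson's rule: (h/3)[f(x₀) + 4f(x₁) + 2f(x₂) + ... + f(xₙ)]

x_0 = 0.5000, f(x_0) = 1.250000, coefficient = 1
x_1 = 1.0000, f(x_1) = 2.000000, coefficient = 4
x_2 = 1.5000, f(x_2) = 3.250000, coefficient = 2
x_3 = 2.0000, f(x_3) = 5.000000, coefficient = 4
x_4 = 2.5000, f(x_4) = 7.250000, coefficient = 1

I ≈ (0.500000/3) × 43.000000 = 7.166667
Exact value: 7.166667
Error: 0.000000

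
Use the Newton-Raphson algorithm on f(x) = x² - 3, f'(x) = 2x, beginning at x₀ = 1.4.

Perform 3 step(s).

f(x) = x² - 3
f'(x) = 2x
x₀ = 1.4

Newton-Raphson formula: x_{n+1} = x_n - f(x_n)/f'(x_n)

Iteration 1:
  f(1.400000) = -1.040000
  f'(1.400000) = 2.800000
  x_1 = 1.400000 - (-1.040000)/2.800000 = 1.771429
Iteration 2:
  f(1.771429) = 0.137959
  f'(1.771429) = 3.542857
  x_2 = 1.771429 - 0.137959/3.542857 = 1.732488
Iteration 3:
  f(1.732488) = 0.001516
  f'(1.732488) = 3.464977
  x_3 = 1.732488 - 0.001516/3.464977 = 1.732051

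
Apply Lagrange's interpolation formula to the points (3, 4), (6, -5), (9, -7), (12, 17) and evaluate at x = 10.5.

Lagrange interpolation formula:
P(x) = Σ yᵢ × Lᵢ(x)
where Lᵢ(x) = Π_{j≠i} (x - xⱼ)/(xᵢ - xⱼ)

L_0(10.5) = (10.5 - 6)/(3 - 6) × (10.5 - 9)/(3 - 9) × (10.5 - 12)/(3 - 12) = 0.062500
L_1(10.5) = (10.5 - 3)/(6 - 3) × (10.5 - 9)/(6 - 9) × (10.5 - 12)/(6 - 12) = -0.312500
L_2(10.5) = (10.5 - 3)/(9 - 3) × (10.5 - 6)/(9 - 6) × (10.5 - 12)/(9 - 12) = 0.937500
L_3(10.5) = (10.5 - 3)/(12 - 3) × (10.5 - 6)/(12 - 6) × (10.5 - 9)/(12 - 9) = 0.312500

P(10.5) = 4×L_0(10.5) + (-5)×L_1(10.5) + (-7)×L_2(10.5) + 17×L_3(10.5)
P(10.5) = 0.562500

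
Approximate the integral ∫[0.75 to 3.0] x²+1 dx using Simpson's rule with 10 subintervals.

f(x) = x²+1
a = 0.75, b = 3.0, n = 10
h = (b - a)/n = 0.225000

Simpson's rule: (h/3)[f(x₀) + 4f(x₁) + 2f(x₂) + ... + f(xₙ)]

x_0 = 0.7500, f(x_0) = 1.562500, coefficient = 1
x_1 = 0.9750, f(x_1) = 1.950625, coefficient = 4
x_2 = 1.2000, f(x_2) = 2.440000, coefficient = 2
x_3 = 1.4250, f(x_3) = 3.030625, coefficient = 4
x_4 = 1.6500, f(x_4) = 3.722500, coefficient = 2
x_5 = 1.8750, f(x_5) = 4.515625, coefficient = 4
x_6 = 2.1000, f(x_6) = 5.410000, coefficient = 2
x_7 = 2.3250, f(x_7) = 6.405625, coefficient = 4
x_8 = 2.5500, f(x_8) = 7.502500, coefficient = 2
x_9 = 2.7750, f(x_9) = 8.700625, coefficient = 4
x_10 = 3.0000, f(x_10) = 10.000000, coefficient = 1

I ≈ (0.225000/3) × 148.125000 = 11.109375
Exact value: 11.109375
Error: 0.000000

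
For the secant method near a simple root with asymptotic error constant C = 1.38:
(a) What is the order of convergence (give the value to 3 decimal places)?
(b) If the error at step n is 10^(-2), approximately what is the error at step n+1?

(a) Secant method has superlinear convergence with order φ = (1+√5)/2 ≈ 1.618.
    This means |e_{n+1}| ≈ C|e_n|^1.618.

(b) With |e_n| = 10^(-2) and C = 1.38:
    |e_{n+1}| ≈ 1.38 × (10^(-2))^1.618 = 1.38 × 10^(-3.24)

(a) ≈ 1.618 (golden ratio); (b) |e_{n+1}| ≈ 8.013e-04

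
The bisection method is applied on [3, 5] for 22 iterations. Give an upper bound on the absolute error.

Bisection error bound: |error| ≤ (b-a)/2^n
|error| ≤ (5 - 3)/2^22 = 2/2^22
|error| ≤ 0.0000004768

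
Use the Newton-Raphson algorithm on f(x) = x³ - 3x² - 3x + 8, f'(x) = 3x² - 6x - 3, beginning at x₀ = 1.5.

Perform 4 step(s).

f(x) = x³ - 3x² - 3x + 8
f'(x) = 3x² - 6x - 3
x₀ = 1.5

Newton-Raphson formula: x_{n+1} = x_n - f(x_n)/f'(x_n)

Iteration 1:
  f(1.500000) = 0.125000
  f'(1.500000) = -5.250000
  x_1 = 1.500000 - 0.125000/(-5.250000) = 1.523810
Iteration 2:
  f(1.523810) = 0.000864
  f'(1.523810) = -5.176871
  x_2 = 1.523810 - 0.000864/(-5.176871) = 1.523976
Iteration 3:
  f(1.523976) = 0.000000
  f'(1.523976) = -5.176346
  x_3 = 1.523976 - 0.000000/(-5.176346) = 1.523976
Iteration 4:
  f(1.523976) = 0.000000
  f'(1.523976) = -5.176346
  x_4 = 1.523976 - 0.000000/(-5.176346) = 1.523976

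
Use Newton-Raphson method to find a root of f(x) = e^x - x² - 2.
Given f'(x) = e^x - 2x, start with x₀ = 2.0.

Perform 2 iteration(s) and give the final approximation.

f(x) = e^x - x² - 2
f'(x) = e^x - 2x
x₀ = 2.0

Newton-Raphson formula: x_{n+1} = x_n - f(x_n)/f'(x_n)

Iteration 1:
  f(2.000000) = 1.389056
  f'(2.000000) = 3.389056
  x_1 = 2.000000 - 1.389056/3.389056 = 1.590135
Iteration 2:
  f(1.590135) = 0.375881
  f'(1.590135) = 1.724140
  x_2 = 1.590135 - 0.375881/1.724140 = 1.372124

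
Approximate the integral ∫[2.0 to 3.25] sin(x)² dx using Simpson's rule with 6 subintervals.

f(x) = sin(x)²
a = 2.0, b = 3.25, n = 6
h = (b - a)/n = 0.208333

Simpson's rule: (h/3)[f(x₀) + 4f(x₁) + 2f(x₂) + ... + f(xₙ)]

x_0 = 2.0000, f(x_0) = 0.826822, coefficient = 1
x_1 = 2.2083, f(x_1) = 0.645715, coefficient = 4
x_2 = 2.4167, f(x_2) = 0.439675, coefficient = 2
x_3 = 2.6250, f(x_3) = 0.243957, coefficient = 4
x_4 = 2.8333, f(x_4) = 0.092052, coefficient = 2
x_5 = 3.0417, f(x_5) = 0.009952, coefficient = 4
x_6 = 3.2500, f(x_6) = 0.011706, coefficient = 1

I ≈ (0.208333/3) × 5.500481 = 0.381978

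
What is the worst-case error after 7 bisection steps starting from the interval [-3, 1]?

Bisection error bound: |error| ≤ (b-a)/2^n
|error| ≤ (1 - (-3))/2^7 = 4/2^7
|error| ≤ 0.0312500000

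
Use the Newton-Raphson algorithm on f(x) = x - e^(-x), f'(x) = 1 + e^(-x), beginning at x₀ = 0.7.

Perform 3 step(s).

f(x) = x - e^(-x)
f'(x) = 1 + e^(-x)
x₀ = 0.7

Newton-Raphson formula: x_{n+1} = x_n - f(x_n)/f'(x_n)

Iteration 1:
  f(0.700000) = 0.203415
  f'(0.700000) = 1.496585
  x_1 = 0.700000 - 0.203415/1.496585 = 0.564081
Iteration 2:
  f(0.564081) = -0.004802
  f'(0.564081) = 1.568883
  x_2 = 0.564081 - (-0.004802)/1.568883 = 0.567142
Iteration 3:
  f(0.567142) = -0.000003
  f'(0.567142) = 1.567144
  x_3 = 0.567142 - (-0.000003)/1.567144 = 0.567143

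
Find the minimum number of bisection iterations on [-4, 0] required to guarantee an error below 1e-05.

We need (b-a)/2^n ≤ 1e-05
(0 - (-4))/2^n ≤ 1e-05
4/2^n ≤ 1e-05
2^n ≥ 400000
n ≥ log₂(400000) = 18.61
n ≥ 19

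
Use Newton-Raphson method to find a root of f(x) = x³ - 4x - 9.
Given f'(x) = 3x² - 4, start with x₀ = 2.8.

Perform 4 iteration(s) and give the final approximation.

f(x) = x³ - 4x - 9
f'(x) = 3x² - 4
x₀ = 2.8

Newton-Raphson formula: x_{n+1} = x_n - f(x_n)/f'(x_n)

Iteration 1:
  f(2.800000) = 1.752000
  f'(2.800000) = 19.520000
  x_1 = 2.800000 - 1.752000/19.520000 = 2.710246
Iteration 2:
  f(2.710246) = 0.066946
  f'(2.710246) = 18.036299
  x_2 = 2.710246 - 0.066946/18.036299 = 2.706534
Iteration 3:
  f(2.706534) = 0.000112
  f'(2.706534) = 17.975982
  x_3 = 2.706534 - 0.000112/17.975982 = 2.706528
Iteration 4:
  f(2.706528) = 0.000000
  f'(2.706528) = 17.975881
  x_4 = 2.706528 - 0.000000/17.975881 = 2.706528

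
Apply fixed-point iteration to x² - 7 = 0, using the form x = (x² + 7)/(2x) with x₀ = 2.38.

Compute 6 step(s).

Equation: x² - 7 = 0
Fixed-point form: x = (x² + 7)/(2x)
x₀ = 2.38

x_1 = g(2.380000) = 2.660588
x_2 = g(2.660588) = 2.645793
x_3 = g(2.645793) = 2.645751
x_4 = g(2.645751) = 2.645751
x_5 = g(2.645751) = 2.645751
x_6 = g(2.645751) = 2.645751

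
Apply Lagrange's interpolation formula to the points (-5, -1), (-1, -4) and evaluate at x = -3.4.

Lagrange interpolation formula:
P(x) = Σ yᵢ × Lᵢ(x)
where Lᵢ(x) = Π_{j≠i} (x - xⱼ)/(xᵢ - xⱼ)

L_0(-3.4) = (-3.4 - (-1))/(-5 - (-1)) = 0.600000
L_1(-3.4) = (-3.4 - (-5))/(-1 - (-5)) = 0.400000

P(-3.4) = (-1)×L_0(-3.4) + (-4)×L_1(-3.4)
P(-3.4) = -2.200000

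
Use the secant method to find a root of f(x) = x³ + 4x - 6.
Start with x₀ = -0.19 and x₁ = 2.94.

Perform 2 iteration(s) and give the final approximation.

f(x) = x³ + 4x - 6
x₀ = -0.19, x₁ = 2.94

Secant formula: x_{n+1} = x_n - f(x_n)(x_n - x_{n-1})/(f(x_n) - f(x_{n-1}))

Iteration 1:
  f(-0.190000) = -6.766859
  f(2.940000) = 31.172184
  x_2 = 2.940000 - 31.172184×(2.940000 - (-0.190000))/(31.172184 - (-6.766859))
       = 0.368271
Iteration 2:
  f(2.940000) = 31.172184
  f(0.368271) = -4.476970
  x_3 = 0.368271 - (-4.476970)×(0.368271 - 2.940000)/(-4.476970 - 31.172184)
       = 0.691239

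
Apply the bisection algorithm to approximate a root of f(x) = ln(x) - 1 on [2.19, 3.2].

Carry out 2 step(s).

f(x) = ln(x) - 1
Initial interval: [2.19, 3.2]

Iteration 1:
  c_1 = (2.190000 + 3.200000)/2 = 2.695000
  f(c_1) = f(2.695000) = -0.008602
  f(a) × f(c) ≥ 0, new interval: [2.695000, 3.200000]
Iteration 2:
  c_2 = (2.695000 + 3.200000)/2 = 2.947500
  f(c_2) = f(2.947500) = 0.080957
  f(a) × f(c) < 0, new interval: [2.695000, 2.947500]

After 2 iteration(s), the approximation is c_2 = 2.947500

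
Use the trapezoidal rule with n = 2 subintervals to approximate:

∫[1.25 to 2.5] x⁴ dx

f(x) = x⁴
a = 1.25, b = 2.5, n = 2
h = (b - a)/n = 0.625000

Trapezoidal rule: (h/2)[f(x₀) + 2f(x₁) + 2f(x₂) + ... + f(xₙ)]

x_0 = 1.2500, f(x_0) = 2.441406, coefficient = 1
x_1 = 1.8750, f(x_1) = 12.359619, coefficient = 2
x_2 = 2.5000, f(x_2) = 39.062500, coefficient = 1

I ≈ (0.625000/2) × 66.223145 = 20.694733
Exact value: 18.920898
Error: 1.773834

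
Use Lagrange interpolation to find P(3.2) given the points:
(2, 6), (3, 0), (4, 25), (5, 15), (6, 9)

Lagrange interpolation formula:
P(x) = Σ yᵢ × Lᵢ(x)
where Lᵢ(x) = Π_{j≠i} (x - xⱼ)/(xᵢ - xⱼ)

L_0(3.2) = (3.2 - 3)/(2 - 3) × (3.2 - 4)/(2 - 4) × (3.2 - 5)/(2 - 5) × (3.2 - 6)/(2 - 6) = -0.033600
L_1(3.2) = (3.2 - 2)/(3 - 2) × (3.2 - 4)/(3 - 4) × (3.2 - 5)/(3 - 5) × (3.2 - 6)/(3 - 6) = 0.806400
L_2(3.2) = (3.2 - 2)/(4 - 2) × (3.2 - 3)/(4 - 3) × (3.2 - 5)/(4 - 5) × (3.2 - 6)/(4 - 6) = 0.302400
L_3(3.2) = (3.2 - 2)/(5 - 2) × (3.2 - 3)/(5 - 3) × (3.2 - 4)/(5 - 4) × (3.2 - 6)/(5 - 6) = -0.089600
L_4(3.2) = (3.2 - 2)/(6 - 2) × (3.2 - 3)/(6 - 3) × (3.2 - 4)/(6 - 4) × (3.2 - 5)/(6 - 5) = 0.014400

P(3.2) = 6×L_0(3.2) + 0×L_1(3.2) + 25×L_2(3.2) + 15×L_3(3.2) + 9×L_4(3.2)
P(3.2) = 6.144000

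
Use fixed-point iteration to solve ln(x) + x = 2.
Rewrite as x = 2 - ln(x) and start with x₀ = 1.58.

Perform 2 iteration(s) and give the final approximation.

Equation: ln(x) + x = 2
Fixed-point form: x = 2 - ln(x)
x₀ = 1.58

x_1 = g(1.580000) = 1.542575
x_2 = g(1.542575) = 1.566547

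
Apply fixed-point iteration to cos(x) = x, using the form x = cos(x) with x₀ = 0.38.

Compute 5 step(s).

Equation: cos(x) = x
Fixed-point form: x = cos(x)
x₀ = 0.38

x_1 = g(0.380000) = 0.928665
x_2 = g(0.928665) = 0.598904
x_3 = g(0.598904) = 0.825954
x_4 = g(0.825954) = 0.677856
x_5 = g(0.677856) = 0.778919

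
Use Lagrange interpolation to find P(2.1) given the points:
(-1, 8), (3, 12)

Lagrange interpolation formula:
P(x) = Σ yᵢ × Lᵢ(x)
where Lᵢ(x) = Π_{j≠i} (x - xⱼ)/(xᵢ - xⱼ)

L_0(2.1) = (2.1 - 3)/(-1 - 3) = 0.225000
L_1(2.1) = (2.1 - (-1))/(3 - (-1)) = 0.775000

P(2.1) = 8×L_0(2.1) + 12×L_1(2.1)
P(2.1) = 11.100000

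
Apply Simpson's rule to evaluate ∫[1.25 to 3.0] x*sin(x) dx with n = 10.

f(x) = x*sin(x)
a = 1.25, b = 3.0, n = 10
h = (b - a)/n = 0.175000

Simpson's rule: (h/3)[f(x₀) + 4f(x₁) + 2f(x₂) + ... + f(xₙ)]

x_0 = 1.2500, f(x_0) = 1.186231, coefficient = 1
x_1 = 1.4250, f(x_1) = 1.409882, coefficient = 4
x_2 = 1.6000, f(x_2) = 1.599318, coefficient = 2
x_3 = 1.7750, f(x_3) = 1.738120, coefficient = 4
x_4 = 1.9500, f(x_4) = 1.811471, coefficient = 2
x_5 = 2.1250, f(x_5) = 1.806930, coefficient = 4
x_6 = 2.3000, f(x_6) = 1.715122, coefficient = 2
x_7 = 2.4750, f(x_7) = 1.530321, coefficient = 4
x_8 = 2.6500, f(x_8) = 1.250881, coefficient = 2
x_9 = 2.8250, f(x_9) = 0.879508, coefficient = 4
x_10 = 3.0000, f(x_10) = 0.423360, coefficient = 1

I ≈ (0.175000/3) × 43.822219 = 2.556296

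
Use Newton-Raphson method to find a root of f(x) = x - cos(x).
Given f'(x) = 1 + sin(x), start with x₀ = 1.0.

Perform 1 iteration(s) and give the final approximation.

f(x) = x - cos(x)
f'(x) = 1 + sin(x)
x₀ = 1.0

Newton-Raphson formula: x_{n+1} = x_n - f(x_n)/f'(x_n)

Iteration 1:
  f(1.000000) = 0.459698
  f'(1.000000) = 1.841471
  x_1 = 1.000000 - 0.459698/1.841471 = 0.750364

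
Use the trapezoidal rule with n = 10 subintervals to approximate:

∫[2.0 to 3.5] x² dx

f(x) = x²
a = 2.0, b = 3.5, n = 10
h = (b - a)/n = 0.150000

Trapezoidal rule: (h/2)[f(x₀) + 2f(x₁) + 2f(x₂) + ... + f(xₙ)]

x_0 = 2.0000, f(x_0) = 4.000000, coefficient = 1
x_1 = 2.1500, f(x_1) = 4.622500, coefficient = 2
x_2 = 2.3000, f(x_2) = 5.290000, coefficient = 2
x_3 = 2.4500, f(x_3) = 6.002500, coefficient = 2
x_4 = 2.6000, f(x_4) = 6.760000, coefficient = 2
x_5 = 2.7500, f(x_5) = 7.562500, coefficient = 2
x_6 = 2.9000, f(x_6) = 8.410000, coefficient = 2
x_7 = 3.0500, f(x_7) = 9.302500, coefficient = 2
x_8 = 3.2000, f(x_8) = 10.240000, coefficient = 2
x_9 = 3.3500, f(x_9) = 11.222500, coefficient = 2
x_10 = 3.5000, f(x_10) = 12.250000, coefficient = 1

I ≈ (0.150000/2) × 155.075000 = 11.630625
Exact value: 11.625000
Error: 0.005625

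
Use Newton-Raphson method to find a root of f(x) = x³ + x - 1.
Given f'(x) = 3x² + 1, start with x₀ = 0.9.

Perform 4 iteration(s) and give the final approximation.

f(x) = x³ + x - 1
f'(x) = 3x² + 1
x₀ = 0.9

Newton-Raphson formula: x_{n+1} = x_n - f(x_n)/f'(x_n)

Iteration 1:
  f(0.900000) = 0.629000
  f'(0.900000) = 3.430000
  x_1 = 0.900000 - 0.629000/3.430000 = 0.716618
Iteration 2:
  f(0.716618) = 0.084631
  f'(0.716618) = 2.540624
  x_2 = 0.716618 - 0.084631/2.540624 = 0.683307
Iteration 3:
  f(0.683307) = 0.002349
  f'(0.683307) = 2.400725
  x_3 = 0.683307 - 0.002349/2.400725 = 0.682329
Iteration 4:
  f(0.682329) = 0.000002
  f'(0.682329) = 2.396717
  x_4 = 0.682329 - 0.000002/2.396717 = 0.682328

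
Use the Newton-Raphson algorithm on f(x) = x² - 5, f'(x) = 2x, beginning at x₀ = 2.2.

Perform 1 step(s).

f(x) = x² - 5
f'(x) = 2x
x₀ = 2.2

Newton-Raphson formula: x_{n+1} = x_n - f(x_n)/f'(x_n)

Iteration 1:
  f(2.200000) = -0.160000
  f'(2.200000) = 4.400000
  x_1 = 2.200000 - (-0.160000)/4.400000 = 2.236364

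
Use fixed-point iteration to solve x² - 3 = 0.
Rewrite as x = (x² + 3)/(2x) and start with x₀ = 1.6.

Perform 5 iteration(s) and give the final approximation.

Equation: x² - 3 = 0
Fixed-point form: x = (x² + 3)/(2x)
x₀ = 1.6

x_1 = g(1.600000) = 1.737500
x_2 = g(1.737500) = 1.732059
x_3 = g(1.732059) = 1.732051
x_4 = g(1.732051) = 1.732051
x_5 = g(1.732051) = 1.732051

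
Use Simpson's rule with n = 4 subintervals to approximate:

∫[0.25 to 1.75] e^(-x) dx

f(x) = e^(-x)
a = 0.25, b = 1.75, n = 4
h = (b - a)/n = 0.375000

Simpson's rule: (h/3)[f(x₀) + 4f(x₁) + 2f(x₂) + ... + f(xₙ)]

x_0 = 0.2500, f(x_0) = 0.778801, coefficient = 1
x_1 = 0.6250, f(x_1) = 0.535261, coefficient = 4
x_2 = 1.0000, f(x_2) = 0.367879, coefficient = 2
x_3 = 1.3750, f(x_3) = 0.252840, coefficient = 4
x_4 = 1.7500, f(x_4) = 0.173774, coefficient = 1

I ≈ (0.375000/3) × 4.840738 = 0.605092
Exact value: 0.605027
Error: 0.000065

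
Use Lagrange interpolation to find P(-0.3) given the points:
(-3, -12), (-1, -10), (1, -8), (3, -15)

Lagrange interpolation formula:
P(x) = Σ yᵢ × Lᵢ(x)
where Lᵢ(x) = Π_{j≠i} (x - xⱼ)/(xᵢ - xⱼ)

L_0(-0.3) = (-0.3 - (-1))/(-3 - (-1)) × (-0.3 - 1)/(-3 - 1) × (-0.3 - 3)/(-3 - 3) = -0.062562
L_1(-0.3) = (-0.3 - (-3))/(-1 - (-3)) × (-0.3 - 1)/(-1 - 1) × (-0.3 - 3)/(-1 - 3) = 0.723938
L_2(-0.3) = (-0.3 - (-3))/(1 - (-3)) × (-0.3 - (-1))/(1 - (-1)) × (-0.3 - 3)/(1 - 3) = 0.389812
L_3(-0.3) = (-0.3 - (-3))/(3 - (-3)) × (-0.3 - (-1))/(3 - (-1)) × (-0.3 - 1)/(3 - 1) = -0.051188

P(-0.3) = (-12)×L_0(-0.3) + (-10)×L_1(-0.3) + (-8)×L_2(-0.3) + (-15)×L_3(-0.3)
P(-0.3) = -8.839313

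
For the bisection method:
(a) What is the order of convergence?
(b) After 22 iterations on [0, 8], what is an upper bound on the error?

(a) Bisection has linear (order 1) convergence; the error is halved each step.

(b) Error bound = (b-a)/2^n = (8 - 0)/2^{22}
    = 8/2^{22}

(a) 1 (linear); (b) error ≤ 1.91e-06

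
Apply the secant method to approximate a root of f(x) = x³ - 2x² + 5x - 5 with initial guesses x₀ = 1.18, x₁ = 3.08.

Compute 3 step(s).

f(x) = x³ - 2x² + 5x - 5
x₀ = 1.18, x₁ = 3.08

Secant formula: x_{n+1} = x_n - f(x_n)(x_n - x_{n-1})/(f(x_n) - f(x_{n-1}))

Iteration 1:
  f(1.180000) = -0.241768
  f(3.080000) = 20.645312
  x_2 = 3.080000 - 20.645312×(3.080000 - 1.180000)/(20.645312 - (-0.241768))
       = 1.201993
Iteration 2:
  f(3.080000) = 20.645312
  f(1.201993) = -0.142988
  x_3 = 1.201993 - (-0.142988)×(1.201993 - 3.080000)/(-0.142988 - 20.645312)
       = 1.214910
Iteration 3:
  f(1.201993) = -0.142988
  f(1.214910) = -0.084248
  x_4 = 1.214910 - (-0.084248)×(1.214910 - 1.201993)/(-0.084248 - (-0.142988))
       = 1.233437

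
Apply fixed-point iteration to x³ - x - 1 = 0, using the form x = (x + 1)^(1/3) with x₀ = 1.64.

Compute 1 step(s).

Equation: x³ - x - 1 = 0
Fixed-point form: x = (x + 1)^(1/3)
x₀ = 1.64

x_1 = g(1.640000) = 1.382085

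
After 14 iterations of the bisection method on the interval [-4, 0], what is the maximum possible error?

Bisection error bound: |error| ≤ (b-a)/2^n
|error| ≤ (0 - (-4))/2^14 = 4/2^14
|error| ≤ 0.0002441406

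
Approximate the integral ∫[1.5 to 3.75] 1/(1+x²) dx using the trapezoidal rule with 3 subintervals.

f(x) = 1/(1+x²)
a = 1.5, b = 3.75, n = 3
h = (b - a)/n = 0.750000

Trapezoidal rule: (h/2)[f(x₀) + 2f(x₁) + 2f(x₂) + ... + f(xₙ)]

x_0 = 1.5000, f(x_0) = 0.307692, coefficient = 1
x_1 = 2.2500, f(x_1) = 0.164948, coefficient = 2
x_2 = 3.0000, f(x_2) = 0.100000, coefficient = 2
x_3 = 3.7500, f(x_3) = 0.066390, coefficient = 1

I ≈ (0.750000/2) × 0.903979 = 0.338992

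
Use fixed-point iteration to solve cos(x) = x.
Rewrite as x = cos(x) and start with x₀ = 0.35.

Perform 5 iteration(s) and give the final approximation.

Equation: cos(x) = x
Fixed-point form: x = cos(x)
x₀ = 0.35

x_1 = g(0.350000) = 0.939373
x_2 = g(0.939373) = 0.590294
x_3 = g(0.590294) = 0.830777
x_4 = g(0.830777) = 0.674302
x_5 = g(0.674302) = 0.781143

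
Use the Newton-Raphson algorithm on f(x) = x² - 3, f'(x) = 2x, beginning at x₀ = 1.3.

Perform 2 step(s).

f(x) = x² - 3
f'(x) = 2x
x₀ = 1.3

Newton-Raphson formula: x_{n+1} = x_n - f(x_n)/f'(x_n)

Iteration 1:
  f(1.300000) = -1.310000
  f'(1.300000) = 2.600000
  x_1 = 1.300000 - (-1.310000)/2.600000 = 1.803846
Iteration 2:
  f(1.803846) = 0.253861
  f'(1.803846) = 3.607692
  x_2 = 1.803846 - 0.253861/3.607692 = 1.733480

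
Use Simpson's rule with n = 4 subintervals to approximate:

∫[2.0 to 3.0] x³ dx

f(x) = x³
a = 2.0, b = 3.0, n = 4
h = (b - a)/n = 0.250000

Simpson's rule: (h/3)[f(x₀) + 4f(x₁) + 2f(x₂) + ... + f(xₙ)]

x_0 = 2.0000, f(x_0) = 8.000000, coefficient = 1
x_1 = 2.2500, f(x_1) = 11.390625, coefficient = 4
x_2 = 2.5000, f(x_2) = 15.625000, coefficient = 2
x_3 = 2.7500, f(x_3) = 20.796875, coefficient = 4
x_4 = 3.0000, f(x_4) = 27.000000, coefficient = 1

I ≈ (0.250000/3) × 195.000000 = 16.250000
Exact value: 16.250000
Error: 0.000000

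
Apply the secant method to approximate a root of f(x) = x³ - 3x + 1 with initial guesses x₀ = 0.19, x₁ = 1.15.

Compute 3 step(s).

f(x) = x³ - 3x + 1
x₀ = 0.19, x₁ = 1.15

Secant formula: x_{n+1} = x_n - f(x_n)(x_n - x_{n-1})/(f(x_n) - f(x_{n-1}))

Iteration 1:
  f(0.190000) = 0.436859
  f(1.150000) = -0.929125
  x_2 = 1.150000 - (-0.929125)×(1.150000 - 0.190000)/(-0.929125 - 0.436859)
       = 0.497020
Iteration 2:
  f(1.150000) = -0.929125
  f(0.497020) = -0.368282
  x_3 = 0.497020 - (-0.368282)×(0.497020 - 1.150000)/(-0.368282 - (-0.929125))
       = 0.068236
Iteration 3:
  f(0.497020) = -0.368282
  f(0.068236) = 0.795611
  x_4 = 0.068236 - 0.795611×(0.068236 - 0.497020)/(0.795611 - (-0.368282))
       = 0.361343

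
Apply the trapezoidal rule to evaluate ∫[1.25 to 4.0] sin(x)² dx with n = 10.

f(x) = sin(x)²
a = 1.25, b = 4.0, n = 10
h = (b - a)/n = 0.275000

Trapezoidal rule: (h/2)[f(x₀) + 2f(x₁) + 2f(x₂) + ... + f(xₙ)]

x_0 = 1.2500, f(x_0) = 0.900572, coefficient = 1
x_1 = 1.5250, f(x_1) = 0.997904, coefficient = 2
x_2 = 1.8000, f(x_2) = 0.948379, coefficient = 2
x_3 = 2.0750, f(x_3) = 0.766604, coefficient = 2
x_4 = 2.3500, f(x_4) = 0.506194, coefficient = 2
x_5 = 2.6250, f(x_5) = 0.243957, coefficient = 2
x_6 = 2.9000, f(x_6) = 0.057240, coefficient = 2
x_7 = 3.1750, f(x_7) = 0.001116, coefficient = 2
x_8 = 3.4500, f(x_8) = 0.092137, coefficient = 2
x_9 = 3.7250, f(x_9) = 0.303459, coefficient = 2
x_10 = 4.0000, f(x_10) = 0.572750, coefficient = 1

I ≈ (0.275000/2) × 9.307305 = 1.279754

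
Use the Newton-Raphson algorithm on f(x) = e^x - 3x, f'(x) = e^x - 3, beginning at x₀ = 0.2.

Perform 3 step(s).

f(x) = e^x - 3x
f'(x) = e^x - 3
x₀ = 0.2

Newton-Raphson formula: x_{n+1} = x_n - f(x_n)/f'(x_n)

Iteration 1:
  f(0.200000) = 0.621403
  f'(0.200000) = -1.778597
  x_1 = 0.200000 - 0.621403/(-1.778597) = 0.549378
Iteration 2:
  f(0.549378) = 0.084041
  f'(0.549378) = -1.267825
  x_2 = 0.549378 - 0.084041/(-1.267825) = 0.615666
Iteration 3:
  f(0.615666) = 0.003891
  f'(0.615666) = -1.149112
  x_3 = 0.615666 - 0.003891/(-1.149112) = 0.619052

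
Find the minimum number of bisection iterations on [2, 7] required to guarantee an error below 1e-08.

We need (b-a)/2^n ≤ 1e-08
(7 - 2)/2^n ≤ 1e-08
5/2^n ≤ 1e-08
2^n ≥ 500000000
n ≥ log₂(500000000) = 28.90
n ≥ 29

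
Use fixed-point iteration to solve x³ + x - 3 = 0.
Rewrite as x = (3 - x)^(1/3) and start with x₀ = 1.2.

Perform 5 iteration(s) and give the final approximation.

Equation: x³ + x - 3 = 0
Fixed-point form: x = (3 - x)^(1/3)
x₀ = 1.2

x_1 = g(1.200000) = 1.216440
x_2 = g(1.216440) = 1.212726
x_3 = g(1.212726) = 1.213567
x_4 = g(1.213567) = 1.213377
x_5 = g(1.213377) = 1.213420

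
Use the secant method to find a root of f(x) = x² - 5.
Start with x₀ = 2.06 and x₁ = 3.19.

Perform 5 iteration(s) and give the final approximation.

f(x) = x² - 5
x₀ = 2.06, x₁ = 3.19

Secant formula: x_{n+1} = x_n - f(x_n)(x_n - x_{n-1})/(f(x_n) - f(x_{n-1}))

Iteration 1:
  f(2.060000) = -0.756400
  f(3.190000) = 5.176100
  x_2 = 3.190000 - 5.176100×(3.190000 - 2.060000)/(5.176100 - (-0.756400))
       = 2.204076
Iteration 2:
  f(3.190000) = 5.176100
  f(2.204076) = -0.142048
  x_3 = 2.204076 - (-0.142048)×(2.204076 - 3.190000)/(-0.142048 - 5.176100)
       = 2.230410
Iteration 3:
  f(2.204076) = -0.142048
  f(2.230410) = -0.025270
  x_4 = 2.230410 - (-0.025270)×(2.230410 - 2.204076)/(-0.025270 - (-0.142048))
       = 2.236109
Iteration 4:
  f(2.230410) = -0.025270
  f(2.236109) = 0.000183
  x_5 = 2.236109 - 0.000183×(2.236109 - 2.230410)/(0.000183 - (-0.025270))
       = 2.236068
Iteration 5:
  f(2.236109) = 0.000183
  f(2.236068) = 0.000000
  x_6 = 2.236068 - 0.000000×(2.236068 - 2.236109)/(0.000000 - 0.000183)
       = 2.236068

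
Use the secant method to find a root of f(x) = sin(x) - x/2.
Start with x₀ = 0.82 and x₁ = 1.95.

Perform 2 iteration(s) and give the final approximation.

f(x) = sin(x) - x/2
x₀ = 0.82, x₁ = 1.95

Secant formula: x_{n+1} = x_n - f(x_n)(x_n - x_{n-1})/(f(x_n) - f(x_{n-1}))

Iteration 1:
  f(0.820000) = 0.321146
  f(1.950000) = -0.046040
  x_2 = 1.950000 - (-0.046040)×(1.950000 - 0.820000)/(-0.046040 - 0.321146)
       = 1.808313
Iteration 2:
  f(1.950000) = -0.046040
  f(1.808313) = 0.067769
  x_3 = 1.808313 - 0.067769×(1.808313 - 1.950000)/(0.067769 - (-0.046040))
       = 1.892682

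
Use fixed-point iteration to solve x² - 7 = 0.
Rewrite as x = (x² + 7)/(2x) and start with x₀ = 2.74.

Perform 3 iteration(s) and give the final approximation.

Equation: x² - 7 = 0
Fixed-point form: x = (x² + 7)/(2x)
x₀ = 2.74

x_1 = g(2.740000) = 2.647372
x_2 = g(2.647372) = 2.645752
x_3 = g(2.645752) = 2.645751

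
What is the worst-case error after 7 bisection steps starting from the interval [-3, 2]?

Bisection error bound: |error| ≤ (b-a)/2^n
|error| ≤ (2 - (-3))/2^7 = 5/2^7
|error| ≤ 0.0390625000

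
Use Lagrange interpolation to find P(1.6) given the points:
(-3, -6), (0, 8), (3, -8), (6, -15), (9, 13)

Lagrange interpolation formula:
P(x) = Σ yᵢ × Lᵢ(x)
where Lᵢ(x) = Π_{j≠i} (x - xⱼ)/(xᵢ - xⱼ)

L_0(1.6) = (1.6 - 0)/(-3 - 0) × (1.6 - 3)/(-3 - 3) × (1.6 - 6)/(-3 - 6) × (1.6 - 9)/(-3 - 9) = -0.037518
L_1(1.6) = (1.6 - (-3))/(0 - (-3)) × (1.6 - 3)/(0 - 3) × (1.6 - 6)/(0 - 6) × (1.6 - 9)/(0 - 9) = 0.431453
L_2(1.6) = (1.6 - (-3))/(3 - (-3)) × (1.6 - 0)/(3 - 0) × (1.6 - 6)/(3 - 6) × (1.6 - 9)/(3 - 9) = 0.739635
L_3(1.6) = (1.6 - (-3))/(6 - (-3)) × (1.6 - 0)/(6 - 0) × (1.6 - 3)/(6 - 3) × (1.6 - 9)/(6 - 9) = -0.156892
L_4(1.6) = (1.6 - (-3))/(9 - (-3)) × (1.6 - 0)/(9 - 0) × (1.6 - 3)/(9 - 3) × (1.6 - 6)/(9 - 6) = 0.023322

P(1.6) = (-6)×L_0(1.6) + 8×L_1(1.6) + (-8)×L_2(1.6) + (-15)×L_3(1.6) + 13×L_4(1.6)
P(1.6) = 0.416224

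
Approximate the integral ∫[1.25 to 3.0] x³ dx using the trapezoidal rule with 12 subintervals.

f(x) = x³
a = 1.25, b = 3.0, n = 12
h = (b - a)/n = 0.145833

Trapezoidal rule: (h/2)[f(x₀) + 2f(x₁) + 2f(x₂) + ... + f(xₙ)]

x_0 = 1.2500, f(x_0) = 1.953125, coefficient = 1
x_1 = 1.3958, f(x_1) = 2.719573, coefficient = 2
x_2 = 1.5417, f(x_2) = 3.664135, coefficient = 2
x_3 = 1.6875, f(x_3) = 4.805420, coefficient = 2
x_4 = 1.8333, f(x_4) = 6.162037, coefficient = 2
x_5 = 1.9792, f(x_5) = 7.752595, coefficient = 2
x_6 = 2.1250, f(x_6) = 9.595703, coefficient = 2
x_7 = 2.2708, f(x_7) = 11.709970, coefficient = 2
x_8 = 2.4167, f(x_8) = 14.114005, coefficient = 2
x_9 = 2.5625, f(x_9) = 16.826416, coefficient = 2
x_10 = 2.7083, f(x_10) = 19.865813, coefficient = 2
x_11 = 2.8542, f(x_11) = 23.250805, coefficient = 2
x_12 = 3.0000, f(x_12) = 27.000000, coefficient = 1

I ≈ (0.145833/2) × 269.886068 = 19.679192
Exact value: 19.639648
Error: 0.039544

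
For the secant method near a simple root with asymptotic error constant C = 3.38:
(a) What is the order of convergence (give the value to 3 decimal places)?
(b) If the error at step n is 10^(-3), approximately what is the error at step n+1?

(a) Secant method has superlinear convergence with order φ = (1+√5)/2 ≈ 1.618.
    This means |e_{n+1}| ≈ C|e_n|^1.618.

(b) With |e_n| = 10^(-3) and C = 3.38:
    |e_{n+1}| ≈ 3.38 × (10^(-3))^1.618 = 3.38 × 10^(-4.85)

(a) ≈ 1.618 (golden ratio); (b) |e_{n+1}| ≈ 4.729e-05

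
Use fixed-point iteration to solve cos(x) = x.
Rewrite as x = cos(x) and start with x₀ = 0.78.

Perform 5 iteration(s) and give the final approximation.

Equation: cos(x) = x
Fixed-point form: x = cos(x)
x₀ = 0.78

x_1 = g(0.780000) = 0.710914
x_2 = g(0.710914) = 0.757766
x_3 = g(0.757766) = 0.726373
x_4 = g(0.726373) = 0.747588
x_5 = g(0.747588) = 0.733331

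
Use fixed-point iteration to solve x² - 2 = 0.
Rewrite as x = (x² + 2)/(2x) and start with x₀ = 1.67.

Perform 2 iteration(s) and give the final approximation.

Equation: x² - 2 = 0
Fixed-point form: x = (x² + 2)/(2x)
x₀ = 1.67

x_1 = g(1.670000) = 1.433802
x_2 = g(1.433802) = 1.414347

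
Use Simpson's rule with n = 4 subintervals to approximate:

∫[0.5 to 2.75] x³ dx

f(x) = x³
a = 0.5, b = 2.75, n = 4
h = (b - a)/n = 0.562500

Simpson's rule: (h/3)[f(x₀) + 4f(x₁) + 2f(x₂) + ... + f(xₙ)]

x_0 = 0.5000, f(x_0) = 0.125000, coefficient = 1
x_1 = 1.0625, f(x_1) = 1.199463, coefficient = 4
x_2 = 1.6250, f(x_2) = 4.291016, coefficient = 2
x_3 = 2.1875, f(x_3) = 10.467529, coefficient = 4
x_4 = 2.7500, f(x_4) = 20.796875, coefficient = 1

I ≈ (0.562500/3) × 76.171875 = 14.282227
Exact value: 14.282227
Error: 0.000000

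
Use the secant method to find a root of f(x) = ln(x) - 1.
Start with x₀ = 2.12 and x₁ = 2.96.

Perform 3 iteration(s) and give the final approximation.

f(x) = ln(x) - 1
x₀ = 2.12, x₁ = 2.96

Secant formula: x_{n+1} = x_n - f(x_n)(x_n - x_{n-1})/(f(x_n) - f(x_{n-1}))

Iteration 1:
  f(2.120000) = -0.248584
  f(2.960000) = 0.085189
  x_2 = 2.960000 - 0.085189×(2.960000 - 2.120000)/(0.085189 - (-0.248584))
       = 2.745606
Iteration 2:
  f(2.960000) = 0.085189
  f(2.745606) = 0.010002
  x_3 = 2.745606 - 0.010002×(2.745606 - 2.960000)/(0.010002 - 0.085189)
       = 2.717086
Iteration 3:
  f(2.745606) = 0.010002
  f(2.717086) = -0.000440
  x_4 = 2.717086 - (-0.000440)×(2.717086 - 2.745606)/(-0.000440 - 0.010002)
       = 2.718288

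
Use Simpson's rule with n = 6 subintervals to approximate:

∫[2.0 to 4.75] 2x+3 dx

f(x) = 2x+3
a = 2.0, b = 4.75, n = 6
h = (b - a)/n = 0.458333

Simpson's rule: (h/3)[f(x₀) + 4f(x₁) + 2f(x₂) + ... + f(xₙ)]

x_0 = 2.0000, f(x_0) = 7.000000, coefficient = 1
x_1 = 2.4583, f(x_1) = 7.916667, coefficient = 4
x_2 = 2.9167, f(x_2) = 8.833333, coefficient = 2
x_3 = 3.3750, f(x_3) = 9.750000, coefficient = 4
x_4 = 3.8333, f(x_4) = 10.666667, coefficient = 2
x_5 = 4.2917, f(x_5) = 11.583333, coefficient = 4
x_6 = 4.7500, f(x_6) = 12.500000, coefficient = 1

I ≈ (0.458333/3) × 175.500000 = 26.812500
Exact value: 26.812500
Error: 0.000000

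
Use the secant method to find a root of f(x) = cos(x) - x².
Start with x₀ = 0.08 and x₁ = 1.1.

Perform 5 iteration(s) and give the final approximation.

f(x) = cos(x) - x²
x₀ = 0.08, x₁ = 1.1

Secant formula: x_{n+1} = x_n - f(x_n)(x_n - x_{n-1})/(f(x_n) - f(x_{n-1}))

Iteration 1:
  f(0.080000) = 0.990402
  f(1.100000) = -0.756404
  x_2 = 1.100000 - (-0.756404)×(1.100000 - 0.080000)/(-0.756404 - 0.990402)
       = 0.658318
Iteration 2:
  f(1.100000) = -0.756404
  f(0.658318) = 0.357639
  x_3 = 0.658318 - 0.357639×(0.658318 - 1.100000)/(0.357639 - (-0.756404))
       = 0.800111
Iteration 3:
  f(0.658318) = 0.357639
  f(0.800111) = 0.056450
  x_4 = 0.800111 - 0.056450×(0.800111 - 0.658318)/(0.056450 - 0.357639)
       = 0.826686
Iteration 4:
  f(0.800111) = 0.056450
  f(0.826686) = -0.006092
  x_5 = 0.826686 - (-0.006092)×(0.826686 - 0.800111)/(-0.006092 - 0.056450)
       = 0.824097
Iteration 5:
  f(0.826686) = -0.006092
  f(0.824097) = 0.000083
  x_6 = 0.824097 - 0.000083×(0.824097 - 0.826686)/(0.000083 - (-0.006092))
       = 0.824132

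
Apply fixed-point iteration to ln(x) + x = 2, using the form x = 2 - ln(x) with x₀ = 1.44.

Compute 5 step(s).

Equation: ln(x) + x = 2
Fixed-point form: x = 2 - ln(x)
x₀ = 1.44

x_1 = g(1.440000) = 1.635357
x_2 = g(1.635357) = 1.508139
x_3 = g(1.508139) = 1.589124
x_4 = g(1.589124) = 1.536817
x_5 = g(1.536817) = 1.570286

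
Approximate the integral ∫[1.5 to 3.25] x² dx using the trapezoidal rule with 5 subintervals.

f(x) = x²
a = 1.5, b = 3.25, n = 5
h = (b - a)/n = 0.350000

Trapezoidal rule: (h/2)[f(x₀) + 2f(x₁) + 2f(x₂) + ... + f(xₙ)]

x_0 = 1.5000, f(x_0) = 2.250000, coefficient = 1
x_1 = 1.8500, f(x_1) = 3.422500, coefficient = 2
x_2 = 2.2000, f(x_2) = 4.840000, coefficient = 2
x_3 = 2.5500, f(x_3) = 6.502500, coefficient = 2
x_4 = 2.9000, f(x_4) = 8.410000, coefficient = 2
x_5 = 3.2500, f(x_5) = 10.562500, coefficient = 1

I ≈ (0.350000/2) × 59.162500 = 10.353438
Exact value: 10.317708
Error: 0.035729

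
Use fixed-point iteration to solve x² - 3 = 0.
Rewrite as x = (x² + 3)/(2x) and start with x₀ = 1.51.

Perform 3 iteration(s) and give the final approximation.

Equation: x² - 3 = 0
Fixed-point form: x = (x² + 3)/(2x)
x₀ = 1.51

x_1 = g(1.510000) = 1.748377
x_2 = g(1.748377) = 1.732127
x_3 = g(1.732127) = 1.732051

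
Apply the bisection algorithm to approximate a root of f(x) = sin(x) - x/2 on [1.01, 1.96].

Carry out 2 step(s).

f(x) = sin(x) - x/2
Initial interval: [1.01, 1.96]

Iteration 1:
  c_1 = (1.010000 + 1.960000)/2 = 1.485000
  f(c_1) = f(1.485000) = 0.253822
  f(a) × f(c) ≥ 0, new interval: [1.485000, 1.960000]
Iteration 2:
  c_2 = (1.485000 + 1.960000)/2 = 1.722500
  f(c_2) = f(1.722500) = 0.127265
  f(a) × f(c) ≥ 0, new interval: [1.722500, 1.960000]

After 2 iteration(s), the approximation is c_2 = 1.722500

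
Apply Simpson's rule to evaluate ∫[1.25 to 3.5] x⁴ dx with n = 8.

f(x) = x⁴
a = 1.25, b = 3.5, n = 8
h = (b - a)/n = 0.281250

Simpson's rule: (h/3)[f(x₀) + 4f(x₁) + 2f(x₂) + ... + f(xₙ)]

x_0 = 1.2500, f(x_0) = 2.441406, coefficient = 1
x_1 = 1.5312, f(x_1) = 5.497743, coefficient = 4
x_2 = 1.8125, f(x_2) = 10.792252, coefficient = 2
x_3 = 2.0938, f(x_3) = 19.217607, coefficient = 4
x_4 = 2.3750, f(x_4) = 31.816650, coefficient = 2
x_5 = 2.6562, f(x_5) = 49.782395, coefficient = 4
x_6 = 2.9375, f(x_6) = 74.458023, coefficient = 2
x_7 = 3.2188, f(x_7) = 107.336884, coefficient = 4
x_8 = 3.5000, f(x_8) = 150.062500, coefficient = 1

I ≈ (0.281250/3) × 1113.976273 = 104.435276
Exact value: 104.433398
Error: 0.001877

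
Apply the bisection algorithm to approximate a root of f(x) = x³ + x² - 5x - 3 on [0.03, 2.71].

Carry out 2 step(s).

f(x) = x³ + x² - 5x - 3
Initial interval: [0.03, 2.71]

Iteration 1:
  c_1 = (0.030000 + 2.710000)/2 = 1.370000
  f(c_1) = f(1.370000) = -5.401747
  f(a) × f(c) ≥ 0, new interval: [1.370000, 2.710000]
Iteration 2:
  c_2 = (1.370000 + 2.710000)/2 = 2.040000
  f(c_2) = f(2.040000) = -0.548736
  f(a) × f(c) ≥ 0, new interval: [2.040000, 2.710000]

After 2 iteration(s), the approximation is c_2 = 2.040000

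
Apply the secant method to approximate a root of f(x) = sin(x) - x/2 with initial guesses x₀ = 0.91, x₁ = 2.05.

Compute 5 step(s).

f(x) = sin(x) - x/2
x₀ = 0.91, x₁ = 2.05

Secant formula: x_{n+1} = x_n - f(x_n)(x_n - x_{n-1})/(f(x_n) - f(x_{n-1}))

Iteration 1:
  f(0.910000) = 0.334504
  f(2.050000) = -0.137638
  x_2 = 2.050000 - (-0.137638)×(2.050000 - 0.910000)/(-0.137638 - 0.334504)
       = 1.717670
Iteration 2:
  f(2.050000) = -0.137638
  f(1.717670) = 0.130399
  x_3 = 1.717670 - 0.130399×(1.717670 - 2.050000)/(0.130399 - (-0.137638))
       = 1.879347
Iteration 3:
  f(1.717670) = 0.130399
  f(1.879347) = 0.013101
  x_4 = 1.879347 - 0.013101×(1.879347 - 1.717670)/(0.013101 - 0.130399)
       = 1.897405
Iteration 4:
  f(1.879347) = 0.013101
  f(1.897405) = -0.001567
  x_5 = 1.897405 - (-0.001567)×(1.897405 - 1.879347)/(-0.001567 - 0.013101)
       = 1.895476
Iteration 5:
  f(1.897405) = -0.001567
  f(1.895476) = 0.000015
  x_6 = 1.895476 - 0.000015×(1.895476 - 1.897405)/(0.000015 - (-0.001567))
       = 1.895494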